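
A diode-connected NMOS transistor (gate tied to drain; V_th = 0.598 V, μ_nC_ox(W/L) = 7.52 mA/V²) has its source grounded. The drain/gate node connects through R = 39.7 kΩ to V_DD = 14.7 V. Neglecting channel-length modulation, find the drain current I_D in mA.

With gate tied to drain, V_GS = V_DS ≥ V_GS − V_th, so the device is in saturation.
KCL at the drain: ½ k_n (V_GS − V_th)² = (V_DD − V_GS)/R.
Let x = V_GS − 0.598. Then 149 x² + x − 14.1 = 0, giving x = 0.304 V (positive root), so V_GS = 0.902 V.
I_D = (V_DD − V_GS)/R = (14.7 − 0.902) / 39.7 = 0.348 mA.

I_D = 0.348 mA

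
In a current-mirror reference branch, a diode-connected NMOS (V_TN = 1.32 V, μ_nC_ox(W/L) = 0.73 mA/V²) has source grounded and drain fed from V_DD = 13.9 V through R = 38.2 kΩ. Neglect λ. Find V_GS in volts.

With gate tied to drain, V_GS = V_DS ≥ V_GS − V_TN, so the device is in saturation.
KCL at the drain: ½ k_n (V_GS − V_TN)² = (V_DD − V_GS)/R.
Let x = V_GS − 1.32. Then 13.9 x² + x − 12.58 = 0, giving x = 0.915 V (positive root), so V_GS = 2.23 V.
I_D = (V_DD − V_GS)/R = (13.9 − 2.23) / 38.2 = 0.305 mA.

V_GS = 2.23 V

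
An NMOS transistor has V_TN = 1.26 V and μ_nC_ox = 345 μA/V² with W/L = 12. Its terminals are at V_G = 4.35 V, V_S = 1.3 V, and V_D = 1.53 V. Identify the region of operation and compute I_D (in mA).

Triode; I_D = 1.59 mA

V_GS = V_G − V_S = 4.35 − 1.3 = 3.05 V; V_DS = V_D − V_S = 1.53 − 1.3 = 0.23 V.
k_n = μ_nC_ox · (W/L) = 4.14 mA/V².
V_ov = V_GS − V_TN = 3.05 − 1.26 = 1.79 V.
Since V_DS = 0.23 V < V_ov = 1.79 V, the device is in the triode region.
I_D = k_n [V_ov · V_DS − ½ V_DS²] = 4.14 × [1.79 × 0.23 − 0.5 × 0.23²] = 1.59 mA.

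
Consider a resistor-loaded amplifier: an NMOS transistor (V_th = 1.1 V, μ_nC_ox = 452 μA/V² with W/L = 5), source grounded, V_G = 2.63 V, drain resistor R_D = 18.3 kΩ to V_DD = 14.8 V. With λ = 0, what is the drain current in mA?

V_GS = V_G = 2.63 V, so V_ov = 2.63 − 1.1 = 1.53 V.
k_n = μ_nC_ox · (W/L) = 2.26 mA/V².
Assume saturation: I_D = ½ k_n V_ov² = 0.5 × 2.26 × 1.53² = 2.65 mA, giving V_DS = V_DD − I_D R_D = 14.8 − 2.65 × 18.3 = -33.6 V.
But -33.6 V < V_ov = 1.53 V, so the device is actually in triode.
In triode I_D = k_n[V_ov V_DS − ½ V_DS²] and I_D = (V_DD − V_DS)/R_D. Equating: 20.7 V_DS² − 64.28 V_DS + 14.8 = 0, giving V_DS = 0.25 V (the root below V_ov).
I_D = (14.8 − 0.25) / 18.3 = 0.795 mA.

I_D = 0.795 mA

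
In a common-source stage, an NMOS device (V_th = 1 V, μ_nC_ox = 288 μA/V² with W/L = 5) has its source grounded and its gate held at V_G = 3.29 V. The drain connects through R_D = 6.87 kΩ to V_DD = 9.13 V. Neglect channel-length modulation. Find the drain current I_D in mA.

V_GS = V_G = 3.29 V, so V_ov = 3.29 − 1 = 2.29 V.
k_n = μ_nC_ox · (W/L) = 1.44 mA/V².
Assume saturation: I_D = ½ k_n V_ov² = 0.5 × 1.44 × 2.29² = 3.78 mA, giving V_DS = V_DD − I_D R_D = 9.13 − 3.78 × 6.87 = -16.8 V.
But -16.8 V < V_ov = 2.29 V, so the device is actually in triode.
In triode I_D = k_n[V_ov V_DS − ½ V_DS²] and I_D = (V_DD − V_DS)/R_D. Equating: 4.95 V_DS² − 23.65 V_DS + 9.13 = 0, giving V_DS = 0.423 V (the root below V_ov).
I_D = (9.13 − 0.423) / 6.87 = 1.27 mA.

I_D = 1.27 mA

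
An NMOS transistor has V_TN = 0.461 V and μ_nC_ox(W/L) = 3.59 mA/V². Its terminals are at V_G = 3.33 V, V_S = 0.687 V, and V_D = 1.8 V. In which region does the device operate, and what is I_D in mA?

Triode; I_D = 6.49 mA

V_GS = V_G − V_S = 3.33 − 0.687 = 2.64 V; V_DS = V_D − V_S = 1.8 − 0.687 = 1.11 V.
V_ov = V_GS − V_TN = 2.64 − 0.461 = 2.18 V.
Since V_DS = 1.11 V < V_ov = 2.18 V, the device is in the triode region.
I_D = k_n [V_ov · V_DS − ½ V_DS²] = 3.59 × [2.18 × 1.11 − 0.5 × 1.11²] = 6.49 mA.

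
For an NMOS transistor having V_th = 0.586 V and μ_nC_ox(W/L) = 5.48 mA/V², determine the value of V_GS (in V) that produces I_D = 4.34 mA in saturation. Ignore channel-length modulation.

V_GS = 1.84 V

In saturation I_D = ½ k_n (V_GS − V_th)², so V_GS − V_th = √(2 I_D / k_n) = √(2 × 4.34 / 5.48) = 1.26 V.
V_GS = 0.586 + 1.26 = 1.84 V.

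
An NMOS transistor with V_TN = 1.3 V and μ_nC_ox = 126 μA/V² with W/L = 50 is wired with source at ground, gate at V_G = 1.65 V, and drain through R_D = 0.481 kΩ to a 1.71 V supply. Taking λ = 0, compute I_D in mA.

V_GS = V_G = 1.65 V, so V_ov = 1.65 − 1.3 = 0.35 V.
k_n = μ_nC_ox · (W/L) = 6.3 mA/V².
Assume saturation: I_D = ½ k_n V_ov² = 0.5 × 6.3 × 0.35² = 0.386 mA, giving V_DS = V_DD − I_D R_D = 1.71 − 0.386 × 0.481 = 1.52 V.
V_DS = 1.52 V ≥ V_ov = 0.35 V, confirming saturation.

I_D = 0.386 mA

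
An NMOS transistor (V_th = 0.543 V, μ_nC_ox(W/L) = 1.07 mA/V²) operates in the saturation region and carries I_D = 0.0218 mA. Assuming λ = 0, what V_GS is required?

V_GS = 0.745 V

In saturation I_D = ½ k_n (V_GS − V_th)², so V_GS − V_th = √(2 I_D / k_n) = √(2 × 0.0218 / 1.07) = 0.202 V.
V_GS = 0.543 + 0.202 = 0.745 V.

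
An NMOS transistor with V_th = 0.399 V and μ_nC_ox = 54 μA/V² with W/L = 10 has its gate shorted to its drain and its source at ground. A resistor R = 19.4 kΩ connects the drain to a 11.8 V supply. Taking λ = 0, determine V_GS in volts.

V_GS = 1.78 V

With gate tied to drain, V_GS = V_DS ≥ V_GS − V_th, so the device is in saturation.
k_n = μ_nC_ox · (W/L) = 0.54 mA/V².
KCL at the drain: ½ k_n (V_GS − V_th)² = (V_DD − V_GS)/R.
Let x = V_GS − 0.399. Then 5.24 x² + x − 11.4 = 0, giving x = 1.38 V (positive root), so V_GS = 1.78 V.
I_D = (V_DD − V_GS)/R = (11.8 − 1.78) / 19.4 = 0.516 mA.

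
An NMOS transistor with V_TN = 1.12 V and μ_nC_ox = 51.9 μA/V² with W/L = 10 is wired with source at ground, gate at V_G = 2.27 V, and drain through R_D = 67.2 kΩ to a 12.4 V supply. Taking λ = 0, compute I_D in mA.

I_D = 0.179 mA

V_GS = V_G = 2.27 V, so V_ov = 2.27 − 1.12 = 1.15 V.
k_n = μ_nC_ox · (W/L) = 0.519 mA/V².
Assume saturation: I_D = ½ k_n V_ov² = 0.5 × 0.519 × 1.15² = 0.343 mA, giving V_DS = V_DD − I_D R_D = 12.4 − 0.343 × 67.2 = -10.7 V.
But -10.7 V < V_ov = 1.15 V, so the device is actually in triode.
In triode I_D = k_n[V_ov V_DS − ½ V_DS²] and I_D = (V_DD − V_DS)/R_D. Equating: 17.4 V_DS² − 41.11 V_DS + 12.4 = 0, giving V_DS = 0.355 V (the root below V_ov).
I_D = (12.4 − 0.355) / 67.2 = 0.179 mA.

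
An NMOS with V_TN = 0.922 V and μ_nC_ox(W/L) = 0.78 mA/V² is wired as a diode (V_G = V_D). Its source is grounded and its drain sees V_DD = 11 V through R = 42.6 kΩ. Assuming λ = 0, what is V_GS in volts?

With gate tied to drain, V_GS = V_DS ≥ V_GS − V_TN, so the device is in saturation.
KCL at the drain: ½ k_n (V_GS − V_TN)² = (V_DD − V_GS)/R.
Let x = V_GS − 0.922. Then 16.6 x² + x − 10.08 = 0, giving x = 0.749 V (positive root), so V_GS = 1.67 V.
I_D = (V_DD − V_GS)/R = (11 − 1.67) / 42.6 = 0.219 mA.

V_GS = 1.67 V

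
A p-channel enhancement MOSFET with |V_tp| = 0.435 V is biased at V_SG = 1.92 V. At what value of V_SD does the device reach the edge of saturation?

The boundary between triode and saturation is V_SD = V_SG − |V_tp| = V_ov.
V_ov = 1.92 − 0.435 = 1.48 V.

V_SD,sat = 1.48 V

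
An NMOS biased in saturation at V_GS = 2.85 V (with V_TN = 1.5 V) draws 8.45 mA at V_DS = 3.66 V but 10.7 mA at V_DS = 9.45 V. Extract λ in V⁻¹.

λ = 0.0553 V⁻¹

With V_GS fixed, I_D ∝ (1 + λ V_DS) in saturation, so I_D2/I_D1 = (1 + λ V_DS2)/(1 + λ V_DS1).
10.7/8.45 = 1.266 = (1 + 9.45 λ)/(1 + 3.66 λ).
Solving: λ (I_D1 V_DS2 − I_D2 V_DS1) = I_D2 − I_D1, so λ = (10.7 − 8.45) / (8.45 × 9.45 − 10.7 × 3.66) = 2.25 / 40.7 = 0.0553 V⁻¹.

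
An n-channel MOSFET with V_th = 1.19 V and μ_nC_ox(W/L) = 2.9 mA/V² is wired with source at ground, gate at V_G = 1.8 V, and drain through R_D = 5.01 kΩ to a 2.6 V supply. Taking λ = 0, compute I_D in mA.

I_D = 0.447 mA

V_GS = V_G = 1.8 V, so V_ov = 1.8 − 1.19 = 0.61 V.
Assume saturation: I_D = ½ k_n V_ov² = 0.5 × 2.9 × 0.61² = 0.54 mA, giving V_DS = V_DD − I_D R_D = 2.6 − 0.54 × 5.01 = -0.103 V.
But -0.103 V < V_ov = 0.61 V, so the device is actually in triode.
In triode I_D = k_n[V_ov V_DS − ½ V_DS²] and I_D = (V_DD − V_DS)/R_D. Equating: 7.26 V_DS² − 9.863 V_DS + 2.6 = 0, giving V_DS = 0.358 V (the root below V_ov).
I_D = (2.6 − 0.358) / 5.01 = 0.447 mA.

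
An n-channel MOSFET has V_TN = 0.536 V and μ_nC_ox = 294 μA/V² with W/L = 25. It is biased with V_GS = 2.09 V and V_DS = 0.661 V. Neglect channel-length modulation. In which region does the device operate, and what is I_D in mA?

k_n = μ_nC_ox · (W/L) = 7.35 mA/V².
V_ov = V_GS − V_TN = 2.09 − 0.536 = 1.55 V.
Since V_DS = 0.661 V < V_ov = 1.55 V, the device is in the triode region.
I_D = k_n [V_ov · V_DS − ½ V_DS²] = 7.35 × [1.55 × 0.661 − 0.5 × 0.661²] = 5.94 mA.

Triode; I_D = 5.94 mA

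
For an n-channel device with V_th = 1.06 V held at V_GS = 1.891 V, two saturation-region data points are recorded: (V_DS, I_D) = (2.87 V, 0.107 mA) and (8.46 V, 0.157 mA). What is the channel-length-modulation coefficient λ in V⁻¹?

With V_GS fixed, I_D ∝ (1 + λ V_DS) in saturation, so I_D2/I_D1 = (1 + λ V_DS2)/(1 + λ V_DS1).
0.157/0.107 = 1.467 = (1 + 8.46 λ)/(1 + 2.87 λ).
Solving: λ (I_D1 V_DS2 − I_D2 V_DS1) = I_D2 − I_D1, so λ = (0.157 − 0.107) / (0.107 × 8.46 − 0.157 × 2.87) = 0.05 / 0.455 = 0.11 V⁻¹.

λ = 0.110 V⁻¹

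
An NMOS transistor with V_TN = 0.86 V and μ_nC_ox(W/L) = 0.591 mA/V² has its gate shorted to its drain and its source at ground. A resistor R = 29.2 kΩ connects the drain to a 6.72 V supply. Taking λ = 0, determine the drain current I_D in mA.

With gate tied to drain, V_GS = V_DS ≥ V_GS − V_TN, so the device is in saturation.
KCL at the drain: ½ k_n (V_GS − V_TN)² = (V_DD − V_GS)/R.
Let x = V_GS − 0.86. Then 8.63 x² + x − 5.86 = 0, giving x = 0.768 V (positive root), so V_GS = 1.63 V.
I_D = (V_DD − V_GS)/R = (6.72 − 1.63) / 29.2 = 0.174 mA.

I_D = 0.174 mA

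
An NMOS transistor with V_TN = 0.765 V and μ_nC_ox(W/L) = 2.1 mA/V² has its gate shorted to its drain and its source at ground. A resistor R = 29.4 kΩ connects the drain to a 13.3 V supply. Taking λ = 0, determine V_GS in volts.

V_GS = 1.39 V

With gate tied to drain, V_GS = V_DS ≥ V_GS − V_TN, so the device is in saturation.
KCL at the drain: ½ k_n (V_GS − V_TN)² = (V_DD − V_GS)/R.
Let x = V_GS − 0.765. Then 30.9 x² + x − 12.54 = 0, giving x = 0.621 V (positive root), so V_GS = 1.39 V.
I_D = (V_DD − V_GS)/R = (13.3 − 1.39) / 29.4 = 0.405 mA.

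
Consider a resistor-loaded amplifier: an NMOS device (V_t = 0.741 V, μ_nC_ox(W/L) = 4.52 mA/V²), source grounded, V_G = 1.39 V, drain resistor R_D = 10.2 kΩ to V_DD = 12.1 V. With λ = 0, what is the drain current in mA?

I_D = 0.952 mA

V_GS = V_G = 1.39 V, so V_ov = 1.39 − 0.741 = 0.649 V.
Assume saturation: I_D = ½ k_n V_ov² = 0.5 × 4.52 × 0.649² = 0.952 mA, giving V_DS = V_DD − I_D R_D = 12.1 − 0.952 × 10.2 = 2.39 V.
V_DS = 2.39 V ≥ V_ov = 0.649 V, confirming saturation.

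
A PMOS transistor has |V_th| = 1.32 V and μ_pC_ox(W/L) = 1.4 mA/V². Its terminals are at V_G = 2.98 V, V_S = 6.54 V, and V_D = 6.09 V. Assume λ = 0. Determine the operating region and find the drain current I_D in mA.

Triode; I_D = 1.27 mA

V_SG = V_S − V_G = 6.54 − 2.98 = 3.56 V; V_SD = V_S − V_D = 6.54 − 6.09 = 0.45 V.
V_ov = V_SG − |V_th| = 3.56 − 1.32 = 2.24 V.
Since V_SD = 0.45 V < V_ov = 2.24 V, the device is in the triode region.
I_D = k_p [V_ov · V_SD − ½ V_SD²] = 1.4 × [2.24 × 0.45 − 0.5 × 0.45²] = 1.27 mA.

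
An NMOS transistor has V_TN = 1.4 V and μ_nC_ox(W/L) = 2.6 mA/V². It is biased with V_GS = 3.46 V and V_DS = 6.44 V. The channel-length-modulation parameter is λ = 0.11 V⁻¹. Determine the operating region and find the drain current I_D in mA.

V_ov = V_GS − V_TN = 3.46 − 1.4 = 2.06 V.
Since V_DS = 6.44 V ≥ V_ov = 2.06 V, the device is in saturation.
I_D = ½ k_n V_ov² (1 + λ V_DS) = 0.5 × 2.6 × 2.06² × (1 + 0.11 × 6.44) = 9.42 mA.

Saturation; I_D = 9.42 mA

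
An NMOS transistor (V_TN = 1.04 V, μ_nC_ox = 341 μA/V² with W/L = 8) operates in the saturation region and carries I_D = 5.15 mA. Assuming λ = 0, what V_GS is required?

V_GS = 2.98 V

k_n = μ_nC_ox · (W/L) = 2.728 mA/V².
In saturation I_D = ½ k_n (V_GS − V_TN)², so V_GS − V_TN = √(2 I_D / k_n) = √(2 × 5.15 / 2.728) = 1.94 V.
V_GS = 1.04 + 1.94 = 2.98 V.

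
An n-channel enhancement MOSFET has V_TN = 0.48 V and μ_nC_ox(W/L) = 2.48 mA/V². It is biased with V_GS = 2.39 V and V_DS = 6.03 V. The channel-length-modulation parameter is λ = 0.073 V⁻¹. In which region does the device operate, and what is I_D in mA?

Saturation; I_D = 6.51 mA

V_ov = V_GS − V_TN = 2.39 − 0.48 = 1.91 V.
Since V_DS = 6.03 V ≥ V_ov = 1.91 V, the device is in saturation.
I_D = ½ k_n V_ov² (1 + λ V_DS) = 0.5 × 2.48 × 1.91² × (1 + 0.073 × 6.03) = 6.51 mA.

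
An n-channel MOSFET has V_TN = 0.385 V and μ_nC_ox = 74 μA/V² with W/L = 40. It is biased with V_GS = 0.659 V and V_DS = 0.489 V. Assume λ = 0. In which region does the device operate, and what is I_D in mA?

k_n = μ_nC_ox · (W/L) = 2.96 mA/V².
V_ov = V_GS − V_TN = 0.659 − 0.385 = 0.274 V.
Since V_DS = 0.489 V ≥ V_ov = 0.274 V, the device is in saturation.
I_D = ½ k_n V_ov² = 0.5 × 2.96 × 0.274² = 0.111 mA.

Saturation; I_D = 0.111 mA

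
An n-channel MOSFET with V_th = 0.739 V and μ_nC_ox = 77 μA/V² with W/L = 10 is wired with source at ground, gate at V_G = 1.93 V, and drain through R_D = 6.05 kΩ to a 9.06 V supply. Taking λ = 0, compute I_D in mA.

I_D = 0.546 mA

V_GS = V_G = 1.93 V, so V_ov = 1.93 − 0.739 = 1.19 V.
k_n = μ_nC_ox · (W/L) = 0.77 mA/V².
Assume saturation: I_D = ½ k_n V_ov² = 0.5 × 0.77 × 1.19² = 0.546 mA, giving V_DS = V_DD − I_D R_D = 9.06 − 0.546 × 6.05 = 5.76 V.
V_DS = 5.76 V ≥ V_ov = 1.19 V, confirming saturation.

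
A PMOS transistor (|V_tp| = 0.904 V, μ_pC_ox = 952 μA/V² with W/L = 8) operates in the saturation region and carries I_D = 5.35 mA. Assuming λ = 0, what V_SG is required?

V_SG = 2.09 V

k_p = μ_pC_ox · (W/L) = 7.616 mA/V².
In saturation I_D = ½ k_p (V_SG − |V_tp|)², so V_SG − |V_tp| = √(2 I_D / k_p) = √(2 × 5.35 / 7.616) = 1.19 V.
V_SG = 0.904 + 1.19 = 2.09 V.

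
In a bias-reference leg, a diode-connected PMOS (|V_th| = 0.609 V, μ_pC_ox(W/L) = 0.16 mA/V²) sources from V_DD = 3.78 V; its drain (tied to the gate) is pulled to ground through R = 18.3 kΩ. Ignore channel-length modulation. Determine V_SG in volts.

V_SG = 1.78 V

With gate tied to drain, V_SG = V_SD ≥ V_SG − |V_th|, so the device is in saturation.
KCL at the drain: ½ k_p (V_SG − |V_th|)² = (V_DD − V_SG)/R.
Let x = V_SG − 0.609. Then 1.46 x² + x − 3.171 = 0, giving x = 1.17 V (positive root), so V_SG = 1.78 V.
I_D = (V_DD − V_SG)/R = (3.78 − 1.78) / 18.3 = 0.109 mA.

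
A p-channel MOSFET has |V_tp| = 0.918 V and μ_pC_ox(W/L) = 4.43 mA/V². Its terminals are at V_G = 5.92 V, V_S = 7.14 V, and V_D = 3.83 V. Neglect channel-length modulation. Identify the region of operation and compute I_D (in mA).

Saturation; I_D = 0.202 mA

V_SG = V_S − V_G = 7.14 − 5.92 = 1.22 V; V_SD = V_S − V_D = 7.14 − 3.83 = 3.31 V.
V_ov = V_SG − |V_tp| = 1.22 − 0.918 = 0.302 V.
Since V_SD = 3.31 V ≥ V_ov = 0.302 V, the device is in saturation.
I_D = ½ k_p V_ov² = 0.5 × 4.43 × 0.302² = 0.202 mA.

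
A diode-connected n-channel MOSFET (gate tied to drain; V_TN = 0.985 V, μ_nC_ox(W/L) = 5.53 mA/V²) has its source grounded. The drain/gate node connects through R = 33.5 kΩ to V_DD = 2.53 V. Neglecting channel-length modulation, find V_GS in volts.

V_GS = 1.11 V

With gate tied to drain, V_GS = V_DS ≥ V_GS − V_TN, so the device is in saturation.
KCL at the drain: ½ k_n (V_GS − V_TN)² = (V_DD − V_GS)/R.
Let x = V_GS − 0.985. Then 92.6 x² + x − 1.545 = 0, giving x = 0.124 V (positive root), so V_GS = 1.11 V.
I_D = (V_DD − V_GS)/R = (2.53 − 1.11) / 33.5 = 0.0424 mA.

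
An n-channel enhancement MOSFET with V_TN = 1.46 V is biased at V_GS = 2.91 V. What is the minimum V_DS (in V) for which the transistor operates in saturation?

V_DS,sat = 1.45 V

The boundary between triode and saturation is V_DS = V_GS − V_TN = V_ov.
V_ov = 2.91 − 1.46 = 1.45 V.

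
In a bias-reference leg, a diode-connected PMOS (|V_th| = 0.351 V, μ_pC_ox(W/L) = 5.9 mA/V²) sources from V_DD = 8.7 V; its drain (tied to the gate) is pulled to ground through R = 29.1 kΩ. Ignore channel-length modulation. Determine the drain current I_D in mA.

With gate tied to drain, V_SG = V_SD ≥ V_SG − |V_th|, so the device is in saturation.
KCL at the drain: ½ k_p (V_SG − |V_th|)² = (V_DD − V_SG)/R.
Let x = V_SG − 0.351. Then 85.8 x² + x − 8.349 = 0, giving x = 0.306 V (positive root), so V_SG = 0.657 V.
I_D = (V_DD − V_SG)/R = (8.7 − 0.657) / 29.1 = 0.276 mA.

I_D = 0.276 mA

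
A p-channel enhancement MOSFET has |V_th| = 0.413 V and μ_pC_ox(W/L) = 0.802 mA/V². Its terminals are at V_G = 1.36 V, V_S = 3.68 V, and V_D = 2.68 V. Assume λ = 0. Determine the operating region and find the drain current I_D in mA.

Triode; I_D = 1.13 mA

V_SG = V_S − V_G = 3.68 − 1.36 = 2.32 V; V_SD = V_S − V_D = 3.68 − 2.68 = 1 V.
V_ov = V_SG − |V_th| = 2.32 − 0.413 = 1.91 V.
Since V_SD = 1 V < V_ov = 1.91 V, the device is in the triode region.
I_D = k_p [V_ov · V_SD − ½ V_SD²] = 0.802 × [1.91 × 1 − 0.5 × 1²] = 1.13 mA.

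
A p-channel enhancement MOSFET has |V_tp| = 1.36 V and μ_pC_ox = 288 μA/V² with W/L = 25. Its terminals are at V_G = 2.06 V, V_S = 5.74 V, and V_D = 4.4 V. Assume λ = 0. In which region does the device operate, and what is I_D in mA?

Triode; I_D = 15.9 mA

V_SG = V_S − V_G = 5.74 − 2.06 = 3.68 V; V_SD = V_S − V_D = 5.74 − 4.4 = 1.34 V.
k_p = μ_pC_ox · (W/L) = 7.2 mA/V².
V_ov = V_SG − |V_tp| = 3.68 − 1.36 = 2.32 V.
Since V_SD = 1.34 V < V_ov = 2.32 V, the device is in the triode region.
I_D = k_p [V_ov · V_SD − ½ V_SD²] = 7.2 × [2.32 × 1.34 − 0.5 × 1.34²] = 15.9 mA.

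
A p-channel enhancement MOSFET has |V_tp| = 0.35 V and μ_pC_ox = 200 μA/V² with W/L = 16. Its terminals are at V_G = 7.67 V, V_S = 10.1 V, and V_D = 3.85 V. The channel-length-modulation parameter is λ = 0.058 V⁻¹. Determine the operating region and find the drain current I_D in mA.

Saturation; I_D = 9.43 mA

V_SG = V_S − V_G = 10.1 − 7.67 = 2.43 V; V_SD = V_S − V_D = 10.1 − 3.85 = 6.25 V.
k_p = μ_pC_ox · (W/L) = 3.2 mA/V².
V_ov = V_SG − |V_tp| = 2.43 − 0.35 = 2.08 V.
Since V_SD = 6.25 V ≥ V_ov = 2.08 V, the device is in saturation.
I_D = ½ k_p V_ov² (1 + λ V_SD) = 0.5 × 3.2 × 2.08² × (1 + 0.058 × 6.25) = 9.43 mA.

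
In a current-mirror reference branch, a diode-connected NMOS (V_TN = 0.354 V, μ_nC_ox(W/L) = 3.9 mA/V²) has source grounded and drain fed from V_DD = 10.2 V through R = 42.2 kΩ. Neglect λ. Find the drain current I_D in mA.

With gate tied to drain, V_GS = V_DS ≥ V_GS − V_TN, so the device is in saturation.
KCL at the drain: ½ k_n (V_GS − V_TN)² = (V_DD − V_GS)/R.
Let x = V_GS − 0.354. Then 82.3 x² + x − 9.846 = 0, giving x = 0.34 V (positive root), so V_GS = 0.694 V.
I_D = (V_DD − V_GS)/R = (10.2 − 0.694) / 42.2 = 0.225 mA.

I_D = 0.225 mA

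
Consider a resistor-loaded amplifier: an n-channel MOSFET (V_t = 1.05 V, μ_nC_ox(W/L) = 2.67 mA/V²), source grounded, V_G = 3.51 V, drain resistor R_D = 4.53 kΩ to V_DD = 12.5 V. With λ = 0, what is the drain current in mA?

V_GS = V_G = 3.51 V, so V_ov = 3.51 − 1.05 = 2.46 V.
Assume saturation: I_D = ½ k_n V_ov² = 0.5 × 2.67 × 2.46² = 8.08 mA, giving V_DS = V_DD − I_D R_D = 12.5 − 8.08 × 4.53 = -24.1 V.
But -24.1 V < V_ov = 2.46 V, so the device is actually in triode.
In triode I_D = k_n[V_ov V_DS − ½ V_DS²] and I_D = (V_DD − V_DS)/R_D. Equating: 6.05 V_DS² − 30.75 V_DS + 12.5 = 0, giving V_DS = 0.445 V (the root below V_ov).
I_D = (12.5 − 0.445) / 4.53 = 2.66 mA.

I_D = 2.66 mA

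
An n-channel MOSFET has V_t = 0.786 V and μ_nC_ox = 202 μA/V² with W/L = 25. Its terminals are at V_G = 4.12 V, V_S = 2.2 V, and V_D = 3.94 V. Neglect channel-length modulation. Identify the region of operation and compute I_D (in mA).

V_GS = V_G − V_S = 4.12 − 2.2 = 1.92 V; V_DS = V_D − V_S = 3.94 − 2.2 = 1.74 V.
k_n = μ_nC_ox · (W/L) = 5.05 mA/V².
V_ov = V_GS − V_t = 1.92 − 0.786 = 1.13 V.
Since V_DS = 1.74 V ≥ V_ov = 1.13 V, the device is in saturation.
I_D = ½ k_n V_ov² = 0.5 × 5.05 × 1.13² = 3.25 mA.

Saturation; I_D = 3.25 mA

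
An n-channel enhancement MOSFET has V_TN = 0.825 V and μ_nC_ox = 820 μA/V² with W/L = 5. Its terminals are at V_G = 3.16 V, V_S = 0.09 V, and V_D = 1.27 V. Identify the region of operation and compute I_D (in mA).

V_GS = V_G − V_S = 3.16 − 0.09 = 3.07 V; V_DS = V_D − V_S = 1.27 − 0.09 = 1.18 V.
k_n = μ_nC_ox · (W/L) = 4.1 mA/V².
V_ov = V_GS − V_TN = 3.07 − 0.825 = 2.25 V.
Since V_DS = 1.18 V < V_ov = 2.25 V, the device is in the triode region.
I_D = k_n [V_ov · V_DS − ½ V_DS²] = 4.1 × [2.25 × 1.18 − 0.5 × 1.18²] = 8.01 mA.

Triode; I_D = 8.01 mA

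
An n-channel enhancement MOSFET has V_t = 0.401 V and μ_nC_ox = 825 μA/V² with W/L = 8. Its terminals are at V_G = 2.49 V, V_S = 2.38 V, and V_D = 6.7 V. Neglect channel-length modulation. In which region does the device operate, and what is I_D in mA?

V_GS = V_G − V_S = 2.49 − 2.38 = 0.11 V; V_DS = V_D − V_S = 6.7 − 2.38 = 4.32 V.
V_GS = 0.11 V < V_t = 0.401 V, so the transistor is in cutoff.

Cutoff; I_D = 0 mA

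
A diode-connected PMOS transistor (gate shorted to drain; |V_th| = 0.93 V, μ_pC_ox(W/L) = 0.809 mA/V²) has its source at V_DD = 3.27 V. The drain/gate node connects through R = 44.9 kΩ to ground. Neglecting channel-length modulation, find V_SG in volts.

V_SG = 1.26 V

With gate tied to drain, V_SG = V_SD ≥ V_SG − |V_th|, so the device is in saturation.
KCL at the drain: ½ k_p (V_SG − |V_th|)² = (V_DD − V_SG)/R.
Let x = V_SG − 0.93. Then 18.2 x² + x − 2.34 = 0, giving x = 0.332 V (positive root), so V_SG = 1.26 V.
I_D = (V_DD − V_SG)/R = (3.27 − 1.26) / 44.9 = 0.0447 mA.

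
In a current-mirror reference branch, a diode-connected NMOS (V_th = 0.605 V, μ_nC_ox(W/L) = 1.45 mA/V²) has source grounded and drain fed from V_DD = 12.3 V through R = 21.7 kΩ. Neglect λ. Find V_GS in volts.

With gate tied to drain, V_GS = V_DS ≥ V_GS − V_th, so the device is in saturation.
KCL at the drain: ½ k_n (V_GS − V_th)² = (V_DD − V_GS)/R.
Let x = V_GS − 0.605. Then 15.7 x² + x − 11.7 = 0, giving x = 0.831 V (positive root), so V_GS = 1.44 V.
I_D = (V_DD − V_GS)/R = (12.3 − 1.44) / 21.7 = 0.501 mA.

V_GS = 1.44 V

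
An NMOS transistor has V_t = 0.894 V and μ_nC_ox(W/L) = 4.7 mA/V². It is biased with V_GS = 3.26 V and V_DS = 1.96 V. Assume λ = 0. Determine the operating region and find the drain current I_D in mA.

V_ov = V_GS − V_t = 3.26 − 0.894 = 2.37 V.
Since V_DS = 1.96 V < V_ov = 2.37 V, the device is in the triode region.
I_D = k_n [V_ov · V_DS − ½ V_DS²] = 4.7 × [2.37 × 1.96 − 0.5 × 1.96²] = 12.8 mA.

Triode; I_D = 12.8 mA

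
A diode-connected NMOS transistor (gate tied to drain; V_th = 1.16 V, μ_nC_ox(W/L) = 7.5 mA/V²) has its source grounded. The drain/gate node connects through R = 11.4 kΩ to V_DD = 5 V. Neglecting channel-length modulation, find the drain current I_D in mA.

With gate tied to drain, V_GS = V_DS ≥ V_GS − V_th, so the device is in saturation.
KCL at the drain: ½ k_n (V_GS − V_th)² = (V_DD − V_GS)/R.
Let x = V_GS − 1.16. Then 42.8 x² + x − 3.84 = 0, giving x = 0.288 V (positive root), so V_GS = 1.45 V.
I_D = (V_DD − V_GS)/R = (5 − 1.45) / 11.4 = 0.312 mA.

I_D = 0.312 mA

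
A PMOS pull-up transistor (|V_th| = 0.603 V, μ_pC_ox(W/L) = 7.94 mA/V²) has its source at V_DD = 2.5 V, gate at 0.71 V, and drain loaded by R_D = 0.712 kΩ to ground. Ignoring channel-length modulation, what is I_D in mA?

V_SG = V_DD − V_G = 2.5 − 0.71 = 1.79 V, so V_ov = 1.79 − 0.603 = 1.19 V.
Assume saturation: I_D = ½ k_p V_ov² = 0.5 × 7.94 × 1.19² = 5.59 mA, giving V_SD = V_DD − I_D R_D = 2.5 − 5.59 × 0.712 = -1.48 V.
But -1.48 V < V_ov = 1.19 V, so the device is actually in triode.
In triode I_D = k_p[V_ov V_SD − ½ V_SD²] and I_D = (V_DD − V_SD)/R_D. Equating: 2.83 V_SD² − 7.71 V_SD + 2.5 = 0, giving V_SD = 0.376 V (the root below V_ov).
I_D = (2.5 − 0.376) / 0.712 = 2.98 mA.

I_D = 2.98 mA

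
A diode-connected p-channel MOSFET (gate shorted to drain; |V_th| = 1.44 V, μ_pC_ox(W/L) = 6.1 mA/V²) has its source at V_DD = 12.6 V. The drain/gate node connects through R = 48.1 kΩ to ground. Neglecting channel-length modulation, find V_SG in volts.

With gate tied to drain, V_SG = V_SD ≥ V_SG − |V_th|, so the device is in saturation.
KCL at the drain: ½ k_p (V_SG − |V_th|)² = (V_DD − V_SG)/R.
Let x = V_SG − 1.44. Then 147 x² + x − 11.16 = 0, giving x = 0.272 V (positive root), so V_SG = 1.71 V.
I_D = (V_DD − V_SG)/R = (12.6 − 1.71) / 48.1 = 0.226 mA.

V_SG = 1.71 V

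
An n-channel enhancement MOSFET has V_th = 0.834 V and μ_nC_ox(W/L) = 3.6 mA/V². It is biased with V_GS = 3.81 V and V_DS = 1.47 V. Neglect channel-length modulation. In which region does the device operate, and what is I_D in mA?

V_ov = V_GS − V_th = 3.81 − 0.834 = 2.98 V.
Since V_DS = 1.47 V < V_ov = 2.98 V, the device is in the triode region.
I_D = k_n [V_ov · V_DS − ½ V_DS²] = 3.6 × [2.98 × 1.47 − 0.5 × 1.47²] = 11.9 mA.

Triode; I_D = 11.9 mA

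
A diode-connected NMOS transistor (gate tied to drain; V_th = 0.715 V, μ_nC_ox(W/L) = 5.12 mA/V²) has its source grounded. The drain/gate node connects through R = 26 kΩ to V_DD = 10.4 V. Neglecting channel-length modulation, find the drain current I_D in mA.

With gate tied to drain, V_GS = V_DS ≥ V_GS − V_th, so the device is in saturation.
KCL at the drain: ½ k_n (V_GS − V_th)² = (V_DD − V_GS)/R.
Let x = V_GS − 0.715. Then 66.6 x² + x − 9.685 = 0, giving x = 0.374 V (positive root), so V_GS = 1.09 V.
I_D = (V_DD − V_GS)/R = (10.4 − 1.09) / 26 = 0.358 mA.

I_D = 0.358 mA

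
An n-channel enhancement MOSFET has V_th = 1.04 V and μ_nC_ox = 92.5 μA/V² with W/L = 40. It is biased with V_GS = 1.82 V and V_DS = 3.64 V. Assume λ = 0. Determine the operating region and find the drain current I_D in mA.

k_n = μ_nC_ox · (W/L) = 3.7 mA/V².
V_ov = V_GS − V_th = 1.82 − 1.04 = 0.78 V.
Since V_DS = 3.64 V ≥ V_ov = 0.78 V, the device is in saturation.
I_D = ½ k_n V_ov² = 0.5 × 3.7 × 0.78² = 1.13 mA.

Saturation; I_D = 1.13 mA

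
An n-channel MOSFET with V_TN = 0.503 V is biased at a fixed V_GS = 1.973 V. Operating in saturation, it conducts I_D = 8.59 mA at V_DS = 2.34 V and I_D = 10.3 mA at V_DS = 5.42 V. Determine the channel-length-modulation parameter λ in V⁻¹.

λ = 0.0761 V⁻¹

With V_GS fixed, I_D ∝ (1 + λ V_DS) in saturation, so I_D2/I_D1 = (1 + λ V_DS2)/(1 + λ V_DS1).
10.3/8.59 = 1.199 = (1 + 5.42 λ)/(1 + 2.34 λ).
Solving: λ (I_D1 V_DS2 − I_D2 V_DS1) = I_D2 − I_D1, so λ = (10.3 − 8.59) / (8.59 × 5.42 − 10.3 × 2.34) = 1.71 / 22.5 = 0.0761 V⁻¹.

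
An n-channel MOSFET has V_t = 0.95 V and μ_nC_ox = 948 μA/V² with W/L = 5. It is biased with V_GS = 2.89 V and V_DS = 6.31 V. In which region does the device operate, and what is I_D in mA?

Saturation; I_D = 8.92 mA

k_n = μ_nC_ox · (W/L) = 4.74 mA/V².
V_ov = V_GS − V_t = 2.89 − 0.95 = 1.94 V.
Since V_DS = 6.31 V ≥ V_ov = 1.94 V, the device is in saturation.
I_D = ½ k_n V_ov² = 0.5 × 4.74 × 1.94² = 8.92 mA.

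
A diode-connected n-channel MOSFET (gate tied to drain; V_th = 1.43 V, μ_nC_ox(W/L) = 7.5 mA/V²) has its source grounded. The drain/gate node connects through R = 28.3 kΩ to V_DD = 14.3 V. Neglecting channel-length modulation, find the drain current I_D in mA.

I_D = 0.443 mA

With gate tied to drain, V_GS = V_DS ≥ V_GS − V_th, so the device is in saturation.
KCL at the drain: ½ k_n (V_GS − V_th)² = (V_DD − V_GS)/R.
Let x = V_GS − 1.43. Then 106 x² + x − 12.87 = 0, giving x = 0.344 V (positive root), so V_GS = 1.77 V.
I_D = (V_DD − V_GS)/R = (14.3 − 1.77) / 28.3 = 0.443 mA.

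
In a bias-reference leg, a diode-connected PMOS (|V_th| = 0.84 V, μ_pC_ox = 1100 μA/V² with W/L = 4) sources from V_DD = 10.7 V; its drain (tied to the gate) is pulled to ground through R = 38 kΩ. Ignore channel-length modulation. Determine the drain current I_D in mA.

With gate tied to drain, V_SG = V_SD ≥ V_SG − |V_th|, so the device is in saturation.
k_p = μ_pC_ox · (W/L) = 4.4 mA/V².
KCL at the drain: ½ k_p (V_SG − |V_th|)² = (V_DD − V_SG)/R.
Let x = V_SG − 0.84. Then 83.6 x² + x − 9.86 = 0, giving x = 0.337 V (positive root), so V_SG = 1.18 V.
I_D = (V_DD − V_SG)/R = (10.7 − 1.18) / 38 = 0.251 mA.

I_D = 0.251 mA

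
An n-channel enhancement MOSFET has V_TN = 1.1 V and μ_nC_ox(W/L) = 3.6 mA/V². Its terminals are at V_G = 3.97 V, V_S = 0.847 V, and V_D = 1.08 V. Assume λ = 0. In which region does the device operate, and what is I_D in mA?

V_GS = V_G − V_S = 3.97 − 0.847 = 3.12 V; V_DS = V_D − V_S = 1.08 − 0.847 = 0.233 V.
V_ov = V_GS − V_TN = 3.12 − 1.1 = 2.02 V.
Since V_DS = 0.233 V < V_ov = 2.02 V, the device is in the triode region.
I_D = k_n [V_ov · V_DS − ½ V_DS²] = 3.6 × [2.02 × 0.233 − 0.5 × 0.233²] = 1.6 mA.

Triode; I_D = 1.60 mA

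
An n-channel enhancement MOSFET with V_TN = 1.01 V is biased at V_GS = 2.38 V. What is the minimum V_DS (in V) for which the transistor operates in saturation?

V_DS,sat = 1.37 V

The boundary between triode and saturation is V_DS = V_GS − V_TN = V_ov.
V_ov = 2.38 − 1.01 = 1.37 V.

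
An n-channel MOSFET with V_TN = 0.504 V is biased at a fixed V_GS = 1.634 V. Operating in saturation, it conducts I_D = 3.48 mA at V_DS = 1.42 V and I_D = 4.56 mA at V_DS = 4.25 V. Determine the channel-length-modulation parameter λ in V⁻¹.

λ = 0.130 V⁻¹

With V_GS fixed, I_D ∝ (1 + λ V_DS) in saturation, so I_D2/I_D1 = (1 + λ V_DS2)/(1 + λ V_DS1).
4.56/3.48 = 1.31 = (1 + 4.25 λ)/(1 + 1.42 λ).
Solving: λ (I_D1 V_DS2 − I_D2 V_DS1) = I_D2 − I_D1, so λ = (4.56 − 3.48) / (3.48 × 4.25 − 4.56 × 1.42) = 1.08 / 8.31 = 0.13 V⁻¹.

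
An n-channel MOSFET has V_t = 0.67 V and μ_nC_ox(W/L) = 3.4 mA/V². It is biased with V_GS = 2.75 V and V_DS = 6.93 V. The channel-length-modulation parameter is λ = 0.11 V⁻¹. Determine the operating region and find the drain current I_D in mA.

V_ov = V_GS − V_t = 2.75 − 0.67 = 2.08 V.
Since V_DS = 6.93 V ≥ V_ov = 2.08 V, the device is in saturation.
I_D = ½ k_n V_ov² (1 + λ V_DS) = 0.5 × 3.4 × 2.08² × (1 + 0.11 × 6.93) = 13 mA.

Saturation; I_D = 13.0 mA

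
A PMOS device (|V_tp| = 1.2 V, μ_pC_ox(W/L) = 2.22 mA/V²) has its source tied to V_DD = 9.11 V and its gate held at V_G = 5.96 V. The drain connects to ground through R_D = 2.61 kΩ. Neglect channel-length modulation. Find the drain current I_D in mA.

I_D = 3.12 mA

V_SG = V_DD − V_G = 9.11 − 5.96 = 3.15 V, so V_ov = 3.15 − 1.2 = 1.95 V.
Assume saturation: I_D = ½ k_p V_ov² = 0.5 × 2.22 × 1.95² = 4.22 mA, giving V_SD = V_DD − I_D R_D = 9.11 − 4.22 × 2.61 = -1.91 V.
But -1.91 V < V_ov = 1.95 V, so the device is actually in triode.
In triode I_D = k_p[V_ov V_SD − ½ V_SD²] and I_D = (V_DD − V_SD)/R_D. Equating: 2.9 V_SD² − 12.3 V_SD + 9.11 = 0, giving V_SD = 0.956 V (the root below V_ov).
I_D = (9.11 − 0.956) / 2.61 = 3.12 mA.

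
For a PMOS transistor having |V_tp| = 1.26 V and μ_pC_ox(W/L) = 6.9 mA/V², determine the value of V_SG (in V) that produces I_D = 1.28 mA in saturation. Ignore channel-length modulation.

V_SG = 1.87 V

In saturation I_D = ½ k_p (V_SG − |V_tp|)², so V_SG − |V_tp| = √(2 I_D / k_p) = √(2 × 1.28 / 6.9) = 0.609 V.
V_SG = 1.26 + 0.609 = 1.87 V.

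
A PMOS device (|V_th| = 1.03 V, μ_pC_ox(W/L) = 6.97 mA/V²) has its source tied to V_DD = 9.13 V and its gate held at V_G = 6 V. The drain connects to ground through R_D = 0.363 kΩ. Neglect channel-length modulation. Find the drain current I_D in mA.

I_D = 15.4 mA

V_SG = V_DD − V_G = 9.13 − 6 = 3.13 V, so V_ov = 3.13 − 1.03 = 2.1 V.
Assume saturation: I_D = ½ k_p V_ov² = 0.5 × 6.97 × 2.1² = 15.4 mA, giving V_SD = V_DD − I_D R_D = 9.13 − 15.4 × 0.363 = 3.55 V.
V_SD = 3.55 V ≥ V_ov = 2.1 V, confirming saturation.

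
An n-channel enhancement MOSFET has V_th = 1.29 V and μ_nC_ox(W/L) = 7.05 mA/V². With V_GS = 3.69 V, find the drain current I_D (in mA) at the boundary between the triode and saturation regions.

At the boundary V_DS = V_ov = V_GS − V_th = 3.69 − 1.29 = 2.4 V.
I_D = ½ k_n V_ov² = 0.5 × 7.05 × 2.4² = 20.3 mA.

I_D = 20.3 mA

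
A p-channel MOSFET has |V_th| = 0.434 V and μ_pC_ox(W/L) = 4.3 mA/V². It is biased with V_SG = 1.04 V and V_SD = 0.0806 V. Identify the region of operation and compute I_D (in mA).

Triode; I_D = 0.196 mA

V_ov = V_SG − |V_th| = 1.04 − 0.434 = 0.606 V.
Since V_SD = 0.0806 V < V_ov = 0.606 V, the device is in the triode region.
I_D = k_p [V_ov · V_SD − ½ V_SD²] = 4.3 × [0.606 × 0.0806 − 0.5 × 0.0806²] = 0.196 mA.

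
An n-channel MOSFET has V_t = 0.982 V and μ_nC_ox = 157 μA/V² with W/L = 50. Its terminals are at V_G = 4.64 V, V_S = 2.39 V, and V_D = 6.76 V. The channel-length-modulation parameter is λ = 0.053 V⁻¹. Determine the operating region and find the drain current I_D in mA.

Saturation; I_D = 7.77 mA

V_GS = V_G − V_S = 4.64 − 2.39 = 2.25 V; V_DS = V_D − V_S = 6.76 − 2.39 = 4.37 V.
k_n = μ_nC_ox · (W/L) = 7.85 mA/V².
V_ov = V_GS − V_t = 2.25 − 0.982 = 1.27 V.
Since V_DS = 4.37 V ≥ V_ov = 1.27 V, the device is in saturation.
I_D = ½ k_n V_ov² (1 + λ V_DS) = 0.5 × 7.85 × 1.27² × (1 + 0.053 × 4.37) = 7.77 mA.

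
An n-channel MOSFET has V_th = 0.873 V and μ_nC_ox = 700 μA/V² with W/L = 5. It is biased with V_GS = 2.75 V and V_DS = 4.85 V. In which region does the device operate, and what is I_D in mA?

Saturation; I_D = 6.17 mA

k_n = μ_nC_ox · (W/L) = 3.5 mA/V².
V_ov = V_GS − V_th = 2.75 − 0.873 = 1.88 V.
Since V_DS = 4.85 V ≥ V_ov = 1.88 V, the device is in saturation.
I_D = ½ k_n V_ov² = 0.5 × 3.5 × 1.88² = 6.17 mA.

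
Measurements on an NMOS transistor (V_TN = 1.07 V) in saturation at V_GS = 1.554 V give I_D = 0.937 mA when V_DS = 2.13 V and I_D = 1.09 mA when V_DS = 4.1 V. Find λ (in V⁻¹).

λ = 0.101 V⁻¹

With V_GS fixed, I_D ∝ (1 + λ V_DS) in saturation, so I_D2/I_D1 = (1 + λ V_DS2)/(1 + λ V_DS1).
1.09/0.937 = 1.163 = (1 + 4.1 λ)/(1 + 2.13 λ).
Solving: λ (I_D1 V_DS2 − I_D2 V_DS1) = I_D2 − I_D1, so λ = (1.09 − 0.937) / (0.937 × 4.1 − 1.09 × 2.13) = 0.153 / 1.52 = 0.101 V⁻¹.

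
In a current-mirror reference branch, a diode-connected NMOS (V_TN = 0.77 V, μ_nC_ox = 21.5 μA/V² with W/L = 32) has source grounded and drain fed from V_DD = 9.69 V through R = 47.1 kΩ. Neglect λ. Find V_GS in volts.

With gate tied to drain, V_GS = V_DS ≥ V_GS − V_TN, so the device is in saturation.
k_n = μ_nC_ox · (W/L) = 0.688 mA/V².
KCL at the drain: ½ k_n (V_GS − V_TN)² = (V_DD − V_GS)/R.
Let x = V_GS − 0.77. Then 16.2 x² + x − 8.92 = 0, giving x = 0.712 V (positive root), so V_GS = 1.48 V.
I_D = (V_DD − V_GS)/R = (9.69 − 1.48) / 47.1 = 0.174 mA.

V_GS = 1.48 V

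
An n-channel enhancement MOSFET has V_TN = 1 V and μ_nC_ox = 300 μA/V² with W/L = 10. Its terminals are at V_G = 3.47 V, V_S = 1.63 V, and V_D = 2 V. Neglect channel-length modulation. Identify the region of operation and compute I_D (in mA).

Triode; I_D = 0.727 mA

V_GS = V_G − V_S = 3.47 − 1.63 = 1.84 V; V_DS = V_D − V_S = 2 − 1.63 = 0.37 V.
k_n = μ_nC_ox · (W/L) = 3 mA/V².
V_ov = V_GS − V_TN = 1.84 − 1 = 0.84 V.
Since V_DS = 0.37 V < V_ov = 0.84 V, the device is in the triode region.
I_D = k_n [V_ov · V_DS − ½ V_DS²] = 3 × [0.84 × 0.37 − 0.5 × 0.37²] = 0.727 mA.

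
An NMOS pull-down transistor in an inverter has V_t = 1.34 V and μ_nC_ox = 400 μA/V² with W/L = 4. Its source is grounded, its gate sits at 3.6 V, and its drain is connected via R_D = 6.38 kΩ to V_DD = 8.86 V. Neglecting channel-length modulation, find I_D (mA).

V_GS = V_G = 3.6 V, so V_ov = 3.6 − 1.34 = 2.26 V.
k_n = μ_nC_ox · (W/L) = 1.6 mA/V².
Assume saturation: I_D = ½ k_n V_ov² = 0.5 × 1.6 × 2.26² = 4.09 mA, giving V_DS = V_DD − I_D R_D = 8.86 − 4.09 × 6.38 = -17.2 V.
But -17.2 V < V_ov = 2.26 V, so the device is actually in triode.
In triode I_D = k_n[V_ov V_DS − ½ V_DS²] and I_D = (V_DD − V_DS)/R_D. Equating: 5.1 V_DS² − 24.07 V_DS + 8.86 = 0, giving V_DS = 0.402 V (the root below V_ov).
I_D = (8.86 − 0.402) / 6.38 = 1.33 mA.

I_D = 1.33 mA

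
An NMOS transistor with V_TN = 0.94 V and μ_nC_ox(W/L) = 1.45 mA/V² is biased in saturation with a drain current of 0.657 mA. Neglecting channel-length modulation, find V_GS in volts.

In saturation I_D = ½ k_n (V_GS − V_TN)², so V_GS − V_TN = √(2 I_D / k_n) = √(2 × 0.657 / 1.45) = 0.952 V.
V_GS = 0.94 + 0.952 = 1.89 V.

V_GS = 1.89 V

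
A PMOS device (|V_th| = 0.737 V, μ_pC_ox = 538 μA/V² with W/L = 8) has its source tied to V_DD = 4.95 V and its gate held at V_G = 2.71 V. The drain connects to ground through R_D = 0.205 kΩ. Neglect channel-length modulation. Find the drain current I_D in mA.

I_D = 4.86 mA

V_SG = V_DD − V_G = 4.95 − 2.71 = 2.24 V, so V_ov = 2.24 − 0.737 = 1.5 V.
k_p = μ_pC_ox · (W/L) = 4.304 mA/V².
Assume saturation: I_D = ½ k_p V_ov² = 0.5 × 4.304 × 1.5² = 4.86 mA, giving V_SD = V_DD − I_D R_D = 4.95 − 4.86 × 0.205 = 3.95 V.
V_SD = 3.95 V ≥ V_ov = 1.5 V, confirming saturation.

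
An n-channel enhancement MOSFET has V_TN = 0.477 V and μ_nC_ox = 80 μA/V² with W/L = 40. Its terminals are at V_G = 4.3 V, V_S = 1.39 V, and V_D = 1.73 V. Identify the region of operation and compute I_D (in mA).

Triode; I_D = 2.46 mA

V_GS = V_G − V_S = 4.3 − 1.39 = 2.91 V; V_DS = V_D − V_S = 1.73 − 1.39 = 0.34 V.
k_n = μ_nC_ox · (W/L) = 3.2 mA/V².
V_ov = V_GS − V_TN = 2.91 − 0.477 = 2.43 V.
Since V_DS = 0.34 V < V_ov = 2.43 V, the device is in the triode region.
I_D = k_n [V_ov · V_DS − ½ V_DS²] = 3.2 × [2.43 × 0.34 − 0.5 × 0.34²] = 2.46 mA.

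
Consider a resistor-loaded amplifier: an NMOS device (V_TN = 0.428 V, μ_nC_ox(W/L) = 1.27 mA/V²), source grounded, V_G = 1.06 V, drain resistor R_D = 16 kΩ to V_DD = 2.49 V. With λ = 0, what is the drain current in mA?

I_D = 0.142 mA

V_GS = V_G = 1.06 V, so V_ov = 1.06 − 0.428 = 0.632 V.
Assume saturation: I_D = ½ k_n V_ov² = 0.5 × 1.27 × 0.632² = 0.254 mA, giving V_DS = V_DD − I_D R_D = 2.49 − 0.254 × 16 = -1.57 V.
But -1.57 V < V_ov = 0.632 V, so the device is actually in triode.
In triode I_D = k_n[V_ov V_DS − ½ V_DS²] and I_D = (V_DD − V_DS)/R_D. Equating: 10.2 V_DS² − 13.84 V_DS + 2.49 = 0, giving V_DS = 0.213 V (the root below V_ov).
I_D = (2.49 − 0.213) / 16 = 0.142 mA.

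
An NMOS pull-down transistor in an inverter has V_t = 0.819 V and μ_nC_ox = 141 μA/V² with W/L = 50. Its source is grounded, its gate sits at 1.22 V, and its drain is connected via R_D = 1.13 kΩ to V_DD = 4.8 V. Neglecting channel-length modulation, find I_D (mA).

V_GS = V_G = 1.22 V, so V_ov = 1.22 − 0.819 = 0.401 V.
k_n = μ_nC_ox · (W/L) = 7.05 mA/V².
Assume saturation: I_D = ½ k_n V_ov² = 0.5 × 7.05 × 0.401² = 0.567 mA, giving V_DS = V_DD − I_D R_D = 4.8 − 0.567 × 1.13 = 4.16 V.
V_DS = 4.16 V ≥ V_ov = 0.401 V, confirming saturation.

I_D = 0.567 mA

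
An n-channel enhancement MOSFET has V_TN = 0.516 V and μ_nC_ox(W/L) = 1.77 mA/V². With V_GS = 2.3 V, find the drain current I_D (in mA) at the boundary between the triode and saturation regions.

At the boundary V_DS = V_ov = V_GS − V_TN = 2.3 − 0.516 = 1.78 V.
I_D = ½ k_n V_ov² = 0.5 × 1.77 × 1.78² = 2.82 mA.

I_D = 2.82 mA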